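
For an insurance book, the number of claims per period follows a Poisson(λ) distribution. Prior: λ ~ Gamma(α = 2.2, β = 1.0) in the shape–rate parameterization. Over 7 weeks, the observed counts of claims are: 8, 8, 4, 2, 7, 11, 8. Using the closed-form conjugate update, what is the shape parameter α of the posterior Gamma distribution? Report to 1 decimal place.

With a Gamma(shape α, rate β) prior, the Poisson likelihood is conjugate: the posterior is Gamma(α + ΣXᵢ, β + n).
Sum of counts S = 48 over n = 7 weeks.
Posterior: Gamma(α+S, β+n) = Gamma(2.2+48, 1.0+7) = Gamma(50.2, 8.0).
Posterior α = 50.2.

50.2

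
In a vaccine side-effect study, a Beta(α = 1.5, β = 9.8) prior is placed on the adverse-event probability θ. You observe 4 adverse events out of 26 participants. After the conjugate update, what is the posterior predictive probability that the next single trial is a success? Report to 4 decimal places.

The Beta prior is conjugate to a Binomial/Bernoulli likelihood; the update adds successes to α and failures to β.
Posterior: Beta(α+k, β+n−k) = Beta(1.5+4, 9.8+22) = Beta(5.5, 31.8).
For a single future Bernoulli trial, P(success | data) = α/(α+β) = 0.1475.

0.1475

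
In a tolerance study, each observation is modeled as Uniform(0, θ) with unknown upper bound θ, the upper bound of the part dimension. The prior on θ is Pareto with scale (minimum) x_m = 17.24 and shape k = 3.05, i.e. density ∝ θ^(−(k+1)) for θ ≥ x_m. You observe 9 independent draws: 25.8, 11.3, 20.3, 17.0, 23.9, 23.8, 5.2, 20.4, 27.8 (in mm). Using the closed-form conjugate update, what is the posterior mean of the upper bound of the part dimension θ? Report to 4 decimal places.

30.3158

A Pareto(scale x_m, shape k) prior on the upper bound θ of Uniform(0, θ) is conjugate: posterior is Pareto(max(x_m, max xᵢ), k + n).
Sample maximum = 27.8; prior scale x_m = 17.24 → posterior scale = max = 27.80.
Posterior shape = 3.05 + 9 = 12.05.
E[θ|data] = k·x_m/(k−1) = 12.05·27.80/11.05 = 30.3158.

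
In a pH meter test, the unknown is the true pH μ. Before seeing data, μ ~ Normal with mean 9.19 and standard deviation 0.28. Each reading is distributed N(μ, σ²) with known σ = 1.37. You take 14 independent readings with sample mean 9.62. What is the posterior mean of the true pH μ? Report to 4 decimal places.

9.3487

For Normal data with known variance σ², a Normal(μ₀, σ₀²) prior on μ is conjugate. Posterior precision = 1/σ₀² + n/σ²; posterior mean is the precision-weighted average of μ₀ and x̄.
n·x̄ = 14·9.62 = 134.68.
σ₀² = 0.28² = 0.0784, σ² = 1.37² = 1.8769; σ² + n·σ₀² = 1.8769 + 14·0.0784 = 2.9745.
Posterior mean = (μ₀/σ₀² + n·x̄/σ²)/(1/σ₀² + n/σ²) = (σ²·μ₀ + σ₀²·n·x̄)/(σ² + n·σ₀²) = (1.8769·9.19 + 0.0784·134.68)/2.9745 = 27.807623/2.9745 = 9.3487.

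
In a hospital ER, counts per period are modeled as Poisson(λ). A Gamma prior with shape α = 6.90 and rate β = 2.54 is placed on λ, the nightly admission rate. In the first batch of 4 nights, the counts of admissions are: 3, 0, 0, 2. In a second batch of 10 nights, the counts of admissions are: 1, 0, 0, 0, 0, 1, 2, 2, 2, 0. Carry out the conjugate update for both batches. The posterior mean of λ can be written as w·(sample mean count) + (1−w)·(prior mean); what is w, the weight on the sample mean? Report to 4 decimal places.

0.8464

With a Gamma(shape α, rate β) prior, the Poisson likelihood is conjugate: the posterior is Gamma(α + ΣXᵢ, β + n).
Total number of nights: n = 4 + 10 = 14.
Posterior mean = (α₀+S)/(β₀+n) = [n/(β₀+n)]·(S/n) + [β₀/(β₀+n)]·(α₀/β₀), so only n and β₀ enter the weight.
Weight on data w = n/(β₀+n) = 14/(2.54+14) = 14/16.54 = 0.8464.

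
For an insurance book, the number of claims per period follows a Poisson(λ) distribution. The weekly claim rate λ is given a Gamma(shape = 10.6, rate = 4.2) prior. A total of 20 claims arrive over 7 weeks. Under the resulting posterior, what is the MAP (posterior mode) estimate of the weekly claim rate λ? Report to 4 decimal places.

2.6429

With a Gamma(shape α, rate β) prior, the Poisson likelihood is conjugate: the posterior is Gamma(α + ΣXᵢ, β + n).
Posterior: Gamma(α+S, β+n) = Gamma(10.6+20, 4.2+7) = Gamma(30.6, 11.2).
Mode of Gamma(α,β) for α≥1 is (α−1)/β = 29.6/11.2 = 2.6429.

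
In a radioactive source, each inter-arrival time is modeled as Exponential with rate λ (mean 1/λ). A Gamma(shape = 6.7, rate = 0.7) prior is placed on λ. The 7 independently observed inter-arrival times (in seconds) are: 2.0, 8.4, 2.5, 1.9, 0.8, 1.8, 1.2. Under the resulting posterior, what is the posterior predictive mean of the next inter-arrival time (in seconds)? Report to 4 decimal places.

1.5197

With a Gamma(shape α, rate β) prior on the exponential rate λ, the posterior after n observations with total T = Σxᵢ is Gamma(α+n, β+T).
Sum of observations T = 18.6 seconds; n = 7.
Posterior: Gamma(6.7+7, 0.7+18.6) = Gamma(13.7, 19.3).
The predictive distribution for the next observation is Lomax; its mean is β/(α−1) = 19.3/12.7 = 1.5197.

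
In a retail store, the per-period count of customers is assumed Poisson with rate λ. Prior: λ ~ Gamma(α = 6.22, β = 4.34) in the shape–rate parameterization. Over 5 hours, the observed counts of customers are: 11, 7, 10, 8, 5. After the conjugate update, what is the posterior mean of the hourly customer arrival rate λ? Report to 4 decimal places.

5.0557

With a Gamma(shape α, rate β) prior, the Poisson likelihood is conjugate: the posterior is Gamma(α + ΣXᵢ, β + n).
Sum of counts S = 41 over n = 5 hours.
Posterior: Gamma(α+S, β+n) = Gamma(6.22+41, 4.34+5) = Gamma(47.22, 9.34).
Posterior mean = α/β = 47.22/9.34 = 5.0557.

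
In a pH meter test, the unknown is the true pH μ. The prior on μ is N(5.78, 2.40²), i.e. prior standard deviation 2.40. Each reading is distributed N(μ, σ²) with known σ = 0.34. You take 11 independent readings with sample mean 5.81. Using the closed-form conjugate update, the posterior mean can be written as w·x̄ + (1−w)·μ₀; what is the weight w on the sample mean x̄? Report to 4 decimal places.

For Normal data with known variance σ², a Normal(μ₀, σ₀²) prior on μ is conjugate. Posterior precision = 1/σ₀² + n/σ²; posterior mean is the precision-weighted average of μ₀ and x̄.
σ₀² = 2.40² = 5.76, σ² = 0.34² = 0.1156. Prior precision 1/σ₀² = 1/5.76; data precision n/σ² = 11/0.1156.
w = (n/σ²)/(1/σ₀² + n/σ²) = n·σ₀²/(σ² + n·σ₀²) = 11·5.76/(0.1156 + 11·5.76) = 63.36/63.4756 = 0.9982.

0.9982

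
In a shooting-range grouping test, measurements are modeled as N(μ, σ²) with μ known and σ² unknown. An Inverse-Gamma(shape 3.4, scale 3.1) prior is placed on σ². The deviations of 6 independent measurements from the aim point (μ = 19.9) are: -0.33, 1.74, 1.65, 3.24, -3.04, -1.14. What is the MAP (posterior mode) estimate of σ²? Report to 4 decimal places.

2.2363

With known mean μ and an Inverse-Gamma(α, β) prior on σ², the Normal likelihood is conjugate: posterior is Inv-Gamma(α + n/2, β + Σ(xᵢ−μ)²/2).
Σ(xᵢ−μ)² = (-0.33)² + (1.74)² + (1.65)² + (3.24)² + (-3.04)² + (-1.14)² = 26.8978.
Posterior: Inv-Gamma(3.4 + 6/2, 3.1 + 26.8978/2) = Inv-Gamma(6.40, 16.54890).
Mode = β/(α+1) = 16.54890/7.40 = 2.2363.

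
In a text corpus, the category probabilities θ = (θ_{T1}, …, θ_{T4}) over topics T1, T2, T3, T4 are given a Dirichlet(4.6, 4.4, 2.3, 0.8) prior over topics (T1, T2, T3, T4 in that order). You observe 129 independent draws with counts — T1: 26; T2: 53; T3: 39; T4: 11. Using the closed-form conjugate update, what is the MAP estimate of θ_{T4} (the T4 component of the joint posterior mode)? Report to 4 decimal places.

0.0788

The Dirichlet prior is conjugate to the Multinomial likelihood: each posterior αⱼ = prior αⱼ + observed count nⱼ.
Posterior concentration: (30.6, 57.4, 41.3, 11.8), total = 141.1.
Joint mode component: (α_{T4}−1)/(Σα−K) = 10.8/137.1 = 0.0788.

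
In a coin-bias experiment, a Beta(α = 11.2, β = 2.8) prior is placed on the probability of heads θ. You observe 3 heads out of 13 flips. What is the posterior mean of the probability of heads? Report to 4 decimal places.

The Beta prior is conjugate to a Binomial/Bernoulli likelihood; the update adds successes to α and failures to β.
Posterior: Beta(α+k, β+n−k) = Beta(11.2+3, 2.8+10) = Beta(14.2, 12.8).
Posterior mean = α/(α+β) = 14.2/27.0 = 0.5259.

0.5259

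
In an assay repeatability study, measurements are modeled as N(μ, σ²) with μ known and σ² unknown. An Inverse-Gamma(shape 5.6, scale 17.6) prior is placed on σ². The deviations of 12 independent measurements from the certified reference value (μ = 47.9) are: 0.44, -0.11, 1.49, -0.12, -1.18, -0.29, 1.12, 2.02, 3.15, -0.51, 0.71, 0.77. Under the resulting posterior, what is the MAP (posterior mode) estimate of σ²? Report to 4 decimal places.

2.2116

With known mean μ and an Inverse-Gamma(α, β) prior on σ², the Normal likelihood is conjugate: posterior is Inv-Gamma(α + n/2, β + Σ(xᵢ−μ)²/2).
Σ(xᵢ−μ)² = (0.44)² + (-0.11)² + (1.49)² + (-0.12)² + (-1.18)² + (-0.29)² + (1.12)² + (2.02)² + (3.15)² + (-0.51)² + (0.71)² + (0.77)² = 20.5311.
Posterior: Inv-Gamma(5.6 + 12/2, 17.6 + 20.5311/2) = Inv-Gamma(11.60, 27.86555).
Mode = β/(α+1) = 27.86555/12.60 = 2.2116.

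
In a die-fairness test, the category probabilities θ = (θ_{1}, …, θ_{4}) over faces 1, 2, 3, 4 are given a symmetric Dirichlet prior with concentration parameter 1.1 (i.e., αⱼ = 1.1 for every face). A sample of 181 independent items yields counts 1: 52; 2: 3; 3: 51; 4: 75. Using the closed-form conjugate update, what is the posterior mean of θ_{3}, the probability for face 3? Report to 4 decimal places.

The Dirichlet prior is conjugate to the Multinomial likelihood: each posterior αⱼ = prior αⱼ + observed count nⱼ.
Posterior concentration: (53.1, 4.1, 52.1, 76.1), total = 185.4.
E[θ_{3}|data] = α_{3}/Σα = 52.1/185.4 = 0.2810.

0.2810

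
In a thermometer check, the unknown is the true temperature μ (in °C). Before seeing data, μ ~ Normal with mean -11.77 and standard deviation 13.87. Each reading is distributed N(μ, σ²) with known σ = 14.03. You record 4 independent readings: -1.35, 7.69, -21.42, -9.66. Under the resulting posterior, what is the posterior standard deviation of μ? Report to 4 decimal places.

For Normal data with known variance σ², a Normal(μ₀, σ₀²) prior on μ is conjugate. Posterior precision = 1/σ₀² + n/σ²; posterior mean is the precision-weighted average of μ₀ and x̄.
σ₀² = 13.87² = 192.3769, σ² = 14.03² = 196.8409; σ² + n·σ₀² = 196.8409 + 4·192.3769 = 966.3485.
Posterior precision = 1/σ₀² + n/σ² = 1/192.3769 + 4/196.8409 = (σ² + n·σ₀²)/(σ₀²σ²) = 966.3485/(192.3769·196.8409); posterior variance σₙ² = σ₀²σ²/(σ² + n·σ₀²) = 192.3769·196.8409/966.3485 = 39.186321.
Posterior SD = √σₙ² = √(192.3769·196.8409/966.3485) = 6.2599.

6.2599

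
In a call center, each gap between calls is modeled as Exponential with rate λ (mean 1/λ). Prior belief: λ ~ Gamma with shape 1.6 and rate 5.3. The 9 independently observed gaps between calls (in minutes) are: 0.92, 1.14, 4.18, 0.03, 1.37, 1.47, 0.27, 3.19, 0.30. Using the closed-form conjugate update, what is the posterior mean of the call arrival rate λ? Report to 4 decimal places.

0.5834

With a Gamma(shape α, rate β) prior on the exponential rate λ, the posterior after n observations with total T = Σxᵢ is Gamma(α+n, β+T).
Sum of observations T = 12.87 minutes; n = 9.
Posterior: Gamma(1.6+9, 5.3+12.87) = Gamma(10.6, 18.17).
Posterior mean of λ = α/β = 10.6/18.17 = 0.5834.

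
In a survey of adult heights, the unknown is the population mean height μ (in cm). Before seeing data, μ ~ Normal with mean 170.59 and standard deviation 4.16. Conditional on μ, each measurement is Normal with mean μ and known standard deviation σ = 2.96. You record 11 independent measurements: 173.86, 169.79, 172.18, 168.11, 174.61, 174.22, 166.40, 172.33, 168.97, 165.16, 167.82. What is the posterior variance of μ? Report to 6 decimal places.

0.761462

For Normal data with known variance σ², a Normal(μ₀, σ₀²) prior on μ is conjugate. Posterior precision = 1/σ₀² + n/σ²; posterior mean is the precision-weighted average of μ₀ and x̄.
σ₀² = 4.16² = 17.3056, σ² = 2.96² = 8.7616; σ² + n·σ₀² = 8.7616 + 11·17.3056 = 199.1232.
Posterior precision = 1/σ₀² + n/σ² = 1/17.3056 + 11/8.7616 = (σ² + n·σ₀²)/(σ₀²σ²) = 199.1232/(17.3056·8.7616); posterior variance σₙ² = σ₀²σ²/(σ² + n·σ₀²) = 17.3056·8.7616/199.1232 = 0.761462.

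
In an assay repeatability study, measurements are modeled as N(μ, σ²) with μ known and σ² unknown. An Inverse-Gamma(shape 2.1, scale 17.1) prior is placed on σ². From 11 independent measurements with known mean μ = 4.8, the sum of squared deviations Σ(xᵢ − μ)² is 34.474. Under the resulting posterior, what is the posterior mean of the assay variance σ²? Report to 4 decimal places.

With known mean μ and an Inverse-Gamma(α, β) prior on σ², the Normal likelihood is conjugate: posterior is Inv-Gamma(α + n/2, β + Σ(xᵢ−μ)²/2).
Posterior: Inv-Gamma(2.1 + 11/2, 17.1 + 34.474/2) = Inv-Gamma(7.60, 34.3370).
E[σ²|data] = β/(α−1) = 34.3370/6.60 = 5.2026.

5.2026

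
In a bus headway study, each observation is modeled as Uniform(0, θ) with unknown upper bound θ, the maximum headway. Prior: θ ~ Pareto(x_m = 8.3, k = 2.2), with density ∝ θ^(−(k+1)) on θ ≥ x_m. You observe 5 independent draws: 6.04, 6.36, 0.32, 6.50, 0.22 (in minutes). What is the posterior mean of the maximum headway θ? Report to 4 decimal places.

9.6387

A Pareto(scale x_m, shape k) prior on the upper bound θ of Uniform(0, θ) is conjugate: posterior is Pareto(max(x_m, max xᵢ), k + n).
Sample maximum = 6.50; prior scale x_m = 8.3 → posterior scale = max = 8.30.
Posterior shape = 2.2 + 5 = 7.2.
E[θ|data] = k·x_m/(k−1) = 7.2·8.30/6.2 = 9.6387.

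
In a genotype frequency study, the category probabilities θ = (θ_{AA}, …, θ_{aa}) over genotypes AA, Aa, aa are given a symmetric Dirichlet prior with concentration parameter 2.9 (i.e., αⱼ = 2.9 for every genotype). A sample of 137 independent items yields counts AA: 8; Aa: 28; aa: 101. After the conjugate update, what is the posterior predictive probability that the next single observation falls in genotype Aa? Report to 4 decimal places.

0.2121

The Dirichlet prior is conjugate to the Multinomial likelihood: each posterior αⱼ = prior αⱼ + observed count nⱼ.
Posterior concentration: (10.9, 30.9, 103.9), total = 145.7.
P(next = Aa | data) = α_{Aa}/Σα = 0.2121.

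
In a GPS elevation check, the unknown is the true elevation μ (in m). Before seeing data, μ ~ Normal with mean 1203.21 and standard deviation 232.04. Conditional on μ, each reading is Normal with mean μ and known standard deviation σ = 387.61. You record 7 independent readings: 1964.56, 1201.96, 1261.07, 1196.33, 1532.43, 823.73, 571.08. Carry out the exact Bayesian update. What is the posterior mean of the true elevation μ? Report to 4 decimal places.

1216.3545

For Normal data with known variance σ², a Normal(μ₀, σ₀²) prior on μ is conjugate. Posterior precision = 1/σ₀² + n/σ²; posterior mean is the precision-weighted average of μ₀ and x̄.
Σxᵢ = 1964.56 + 1201.96 + 1261.07 + 1196.33 + 1532.43 + 823.73 + 571.08 = 8551.16, so n·x̄ = 8551.16.
σ₀² = 232.04² = 53842.5616, σ² = 387.61² = 150241.5121; σ² + n·σ₀² = 150241.5121 + 7·53842.5616 = 527139.4433.
Posterior mean = (μ₀/σ₀² + n·x̄/σ²)/(1/σ₀² + n/σ²) = (σ²·μ₀ + σ₀²·n·x̄)/(σ² + n·σ₀²) = (150241.5121·1203.21 + 53842.5616·8551.16)/527139.4433 = 641188448.825297/527139.4433 = 1216.3545.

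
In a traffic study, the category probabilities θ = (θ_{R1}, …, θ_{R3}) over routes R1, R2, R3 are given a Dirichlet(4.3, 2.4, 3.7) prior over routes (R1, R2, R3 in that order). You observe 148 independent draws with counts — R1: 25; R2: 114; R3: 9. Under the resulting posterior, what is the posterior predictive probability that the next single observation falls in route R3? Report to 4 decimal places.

0.0802

The Dirichlet prior is conjugate to the Multinomial likelihood: each posterior αⱼ = prior αⱼ + observed count nⱼ.
Posterior concentration: (29.3, 116.4, 12.7), total = 158.4.
P(next = R3 | data) = α_{R3}/Σα = 0.0802.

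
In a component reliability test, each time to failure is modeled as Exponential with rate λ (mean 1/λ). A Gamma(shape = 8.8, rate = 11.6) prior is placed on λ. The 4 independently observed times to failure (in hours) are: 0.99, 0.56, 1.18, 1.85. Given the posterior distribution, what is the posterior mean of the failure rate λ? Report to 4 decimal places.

0.7911

With a Gamma(shape α, rate β) prior on the exponential rate λ, the posterior after n observations with total T = Σxᵢ is Gamma(α+n, β+T).
Sum of observations T = 4.58 hours; n = 4.
Posterior: Gamma(8.8+4, 11.6+4.58) = Gamma(12.8, 16.18).
Posterior mean of λ = α/β = 12.8/16.18 = 0.7911.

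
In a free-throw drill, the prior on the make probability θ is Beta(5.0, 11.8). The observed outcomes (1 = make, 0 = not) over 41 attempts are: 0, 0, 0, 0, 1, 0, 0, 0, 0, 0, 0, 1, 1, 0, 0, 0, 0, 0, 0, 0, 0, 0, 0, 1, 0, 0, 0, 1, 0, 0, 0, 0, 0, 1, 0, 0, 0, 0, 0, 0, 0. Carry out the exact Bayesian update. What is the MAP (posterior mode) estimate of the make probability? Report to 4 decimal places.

The Beta prior is conjugate to a Binomial/Bernoulli likelihood; the update adds successes to α and failures to β.
Posterior: Beta(α+k, β+n−k) = Beta(5.0+6, 11.8+35) = Beta(11.0, 46.8).
Mode of Beta(a,b) for a,b>1 is (a−1)/(a+b−2) = 10.0/55.8 = 0.1792.

0.1792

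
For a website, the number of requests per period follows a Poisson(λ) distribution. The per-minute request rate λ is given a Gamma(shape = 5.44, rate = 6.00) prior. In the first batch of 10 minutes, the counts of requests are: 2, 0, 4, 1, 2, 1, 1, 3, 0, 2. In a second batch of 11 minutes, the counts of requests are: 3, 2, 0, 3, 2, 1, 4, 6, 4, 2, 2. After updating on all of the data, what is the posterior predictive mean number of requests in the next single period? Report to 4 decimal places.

1.8681

With a Gamma(shape α, rate β) prior, the Poisson likelihood is conjugate: the posterior is Gamma(α + ΣXᵢ, β + n).
Batch 1: sum of counts S = 16 over n = 10 minutes.
After batch 1: Gamma(α+S, β+n) = Gamma(5.44+16, 6.00+10) = Gamma(21.44, 16.00).
Batch 2: sum of counts S = 29 over n = 11 minutes.
After batch 2: Gamma(α+S, β+n) = Gamma(21.44+29, 16.00+11) = Gamma(50.44, 27.00).
The predictive distribution for one future period is NegBinom with mean α/β = 1.8681.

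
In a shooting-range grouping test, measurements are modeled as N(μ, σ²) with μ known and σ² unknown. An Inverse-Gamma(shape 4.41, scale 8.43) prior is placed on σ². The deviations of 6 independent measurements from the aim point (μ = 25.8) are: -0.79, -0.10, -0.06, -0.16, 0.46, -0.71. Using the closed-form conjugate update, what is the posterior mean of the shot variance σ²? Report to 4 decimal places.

1.4227

With known mean μ and an Inverse-Gamma(α, β) prior on σ², the Normal likelihood is conjugate: posterior is Inv-Gamma(α + n/2, β + Σ(xᵢ−μ)²/2).
Σ(xᵢ−μ)² = (-0.79)² + (-0.10)² + (-0.06)² + (-0.16)² + (0.46)² + (-0.71)² = 1.3790.
Posterior: Inv-Gamma(4.41 + 6/2, 8.43 + 1.3790/2) = Inv-Gamma(7.41, 9.11950).
E[σ²|data] = β/(α−1) = 9.11950/6.41 = 1.4227.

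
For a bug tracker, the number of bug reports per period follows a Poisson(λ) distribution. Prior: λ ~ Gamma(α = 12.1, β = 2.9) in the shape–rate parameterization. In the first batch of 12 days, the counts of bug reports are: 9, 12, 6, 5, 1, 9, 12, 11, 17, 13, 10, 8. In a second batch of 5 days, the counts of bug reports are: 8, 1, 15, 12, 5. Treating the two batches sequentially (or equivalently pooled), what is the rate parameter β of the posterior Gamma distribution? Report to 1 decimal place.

With a Gamma(shape α, rate β) prior, the Poisson likelihood is conjugate: the posterior is Gamma(α + ΣXᵢ, β + n).
Batch 1: sum of counts S = 113 over n = 12 days.
After batch 1: Gamma(α+S, β+n) = Gamma(12.1+113, 2.9+12) = Gamma(125.1, 14.9).
Batch 2: sum of counts S = 41 over n = 5 days.
After batch 2: Gamma(α+S, β+n) = Gamma(125.1+41, 14.9+5) = Gamma(166.1, 19.9).
Posterior β = 19.9.

19.9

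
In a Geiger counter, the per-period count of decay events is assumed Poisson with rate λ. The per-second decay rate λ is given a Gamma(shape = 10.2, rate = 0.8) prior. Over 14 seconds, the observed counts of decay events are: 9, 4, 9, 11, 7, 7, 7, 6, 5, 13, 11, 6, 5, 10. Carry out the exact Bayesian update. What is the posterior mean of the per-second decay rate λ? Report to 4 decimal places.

8.1216

With a Gamma(shape α, rate β) prior, the Poisson likelihood is conjugate: the posterior is Gamma(α + ΣXᵢ, β + n).
Sum of counts S = 110 over n = 14 seconds.
Posterior: Gamma(α+S, β+n) = Gamma(10.2+110, 0.8+14) = Gamma(120.2, 14.8).
Posterior mean = α/β = 120.2/14.8 = 8.1216.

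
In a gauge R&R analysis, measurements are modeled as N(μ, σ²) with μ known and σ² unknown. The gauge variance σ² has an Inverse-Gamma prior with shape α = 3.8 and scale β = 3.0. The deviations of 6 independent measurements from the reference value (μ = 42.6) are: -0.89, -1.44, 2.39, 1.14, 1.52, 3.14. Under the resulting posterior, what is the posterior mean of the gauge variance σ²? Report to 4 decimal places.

With known mean μ and an Inverse-Gamma(α, β) prior on σ², the Normal likelihood is conjugate: posterior is Inv-Gamma(α + n/2, β + Σ(xᵢ−μ)²/2).
Σ(xᵢ−μ)² = (-0.89)² + (-1.44)² + (2.39)² + (1.14)² + (1.52)² + (3.14)² = 22.0474.
Posterior: Inv-Gamma(3.8 + 6/2, 3.0 + 22.0474/2) = Inv-Gamma(6.80, 14.02370).
E[σ²|data] = β/(α−1) = 14.02370/5.80 = 2.4179.

2.4179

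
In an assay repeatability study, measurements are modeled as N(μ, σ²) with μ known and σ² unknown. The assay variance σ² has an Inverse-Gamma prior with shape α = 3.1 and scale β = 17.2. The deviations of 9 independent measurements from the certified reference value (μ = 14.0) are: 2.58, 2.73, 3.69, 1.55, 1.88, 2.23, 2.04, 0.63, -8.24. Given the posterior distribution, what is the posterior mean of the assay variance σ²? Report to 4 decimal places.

With known mean μ and an Inverse-Gamma(α, β) prior on σ², the Normal likelihood is conjugate: posterior is Inv-Gamma(α + n/2, β + Σ(xᵢ−μ)²/2).
Σ(xᵢ−μ)² = (2.58)² + (2.73)² + (3.69)² + (1.55)² + (1.88)² + (2.23)² + (2.04)² + (0.63)² + (-8.24)² = 111.0913.
Posterior: Inv-Gamma(3.1 + 9/2, 17.2 + 111.0913/2) = Inv-Gamma(7.60, 72.74565).
E[σ²|data] = β/(α−1) = 72.74565/6.60 = 11.0221.

11.0221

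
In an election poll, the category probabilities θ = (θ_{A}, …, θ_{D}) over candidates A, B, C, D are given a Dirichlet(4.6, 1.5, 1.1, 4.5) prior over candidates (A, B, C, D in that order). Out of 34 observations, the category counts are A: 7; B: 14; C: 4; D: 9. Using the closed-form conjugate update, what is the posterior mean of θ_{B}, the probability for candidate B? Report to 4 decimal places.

0.3392

The Dirichlet prior is conjugate to the Multinomial likelihood: each posterior αⱼ = prior αⱼ + observed count nⱼ.
Posterior concentration: (11.6, 15.5, 5.1, 13.5), total = 45.7.
E[θ_{B}|data] = α_{B}/Σα = 15.5/45.7 = 0.3392.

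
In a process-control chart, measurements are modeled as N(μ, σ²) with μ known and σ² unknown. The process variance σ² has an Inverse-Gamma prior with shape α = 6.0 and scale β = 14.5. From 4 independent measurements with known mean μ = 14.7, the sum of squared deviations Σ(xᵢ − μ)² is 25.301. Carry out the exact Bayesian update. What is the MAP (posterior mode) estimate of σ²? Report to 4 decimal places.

3.0167

With known mean μ and an Inverse-Gamma(α, β) prior on σ², the Normal likelihood is conjugate: posterior is Inv-Gamma(α + n/2, β + Σ(xᵢ−μ)²/2).
Posterior: Inv-Gamma(6.0 + 4/2, 14.5 + 25.301/2) = Inv-Gamma(8.00, 27.1505).
Mode = β/(α+1) = 27.1505/9.00 = 3.0167.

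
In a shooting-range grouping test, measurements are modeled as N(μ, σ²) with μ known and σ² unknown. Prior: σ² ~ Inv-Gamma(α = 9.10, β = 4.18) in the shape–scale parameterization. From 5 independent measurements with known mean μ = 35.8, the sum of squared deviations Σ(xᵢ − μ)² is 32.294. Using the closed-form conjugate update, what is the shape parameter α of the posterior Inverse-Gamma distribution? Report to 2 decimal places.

With known mean μ and an Inverse-Gamma(α, β) prior on σ², the Normal likelihood is conjugate: posterior is Inv-Gamma(α + n/2, β + Σ(xᵢ−μ)²/2).
Posterior: Inv-Gamma(9.10 + 5/2, 4.18 + 32.294/2) = Inv-Gamma(11.60, 20.3270).
Posterior α = 11.60.

11.60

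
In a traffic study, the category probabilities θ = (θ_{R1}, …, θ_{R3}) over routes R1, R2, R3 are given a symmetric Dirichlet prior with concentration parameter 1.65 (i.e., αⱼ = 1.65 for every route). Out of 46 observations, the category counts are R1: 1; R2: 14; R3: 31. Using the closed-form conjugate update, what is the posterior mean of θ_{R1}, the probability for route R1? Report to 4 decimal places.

0.0520

The Dirichlet prior is conjugate to the Multinomial likelihood: each posterior αⱼ = prior αⱼ + observed count nⱼ.
Posterior concentration: (2.65, 15.65, 32.65), total = 50.95.
E[θ_{R1}|data] = α_{R1}/Σα = 2.65/50.95 = 0.0520.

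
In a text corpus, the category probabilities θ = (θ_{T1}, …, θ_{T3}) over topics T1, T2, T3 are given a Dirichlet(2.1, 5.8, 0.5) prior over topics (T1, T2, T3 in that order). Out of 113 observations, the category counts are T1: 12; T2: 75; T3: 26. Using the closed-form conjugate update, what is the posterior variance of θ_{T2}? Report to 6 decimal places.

The Dirichlet prior is conjugate to the Multinomial likelihood: each posterior αⱼ = prior αⱼ + observed count nⱼ.
Posterior concentration: (14.1, 80.8, 26.5), total = 121.4.
Var[θ_j] = α_j(Σα−α_j)/((Σα)²(Σα+1)) = 80.8·40.6/(121.4²·122.4) = 0.001819.

0.001819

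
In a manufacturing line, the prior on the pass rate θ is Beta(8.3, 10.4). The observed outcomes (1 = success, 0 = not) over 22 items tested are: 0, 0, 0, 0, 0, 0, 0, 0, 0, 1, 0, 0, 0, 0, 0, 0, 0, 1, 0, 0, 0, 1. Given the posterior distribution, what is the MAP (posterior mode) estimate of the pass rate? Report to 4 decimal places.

0.2661

The Beta prior is conjugate to a Binomial/Bernoulli likelihood; the update adds successes to α and failures to β.
Posterior: Beta(α+k, β+n−k) = Beta(8.3+3, 10.4+19) = Beta(11.3, 29.4).
Mode of Beta(a,b) for a,b>1 is (a−1)/(a+b−2) = 10.3/38.7 = 0.2661.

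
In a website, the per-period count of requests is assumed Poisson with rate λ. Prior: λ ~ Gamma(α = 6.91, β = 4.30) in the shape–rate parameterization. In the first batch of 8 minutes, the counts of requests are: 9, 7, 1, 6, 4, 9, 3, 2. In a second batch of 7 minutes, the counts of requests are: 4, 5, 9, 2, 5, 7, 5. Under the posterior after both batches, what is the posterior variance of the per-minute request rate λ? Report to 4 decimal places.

0.2280

With a Gamma(shape α, rate β) prior, the Poisson likelihood is conjugate: the posterior is Gamma(α + ΣXᵢ, β + n).
Batch 1: sum of counts S = 41 over n = 8 minutes.
After batch 1: Gamma(α+S, β+n) = Gamma(6.91+41, 4.30+8) = Gamma(47.91, 12.30).
Batch 2: sum of counts S = 37 over n = 7 minutes.
After batch 2: Gamma(α+S, β+n) = Gamma(47.91+37, 12.30+7) = Gamma(84.91, 19.30).
Var = α/β² = 84.91/19.30² = 0.2280.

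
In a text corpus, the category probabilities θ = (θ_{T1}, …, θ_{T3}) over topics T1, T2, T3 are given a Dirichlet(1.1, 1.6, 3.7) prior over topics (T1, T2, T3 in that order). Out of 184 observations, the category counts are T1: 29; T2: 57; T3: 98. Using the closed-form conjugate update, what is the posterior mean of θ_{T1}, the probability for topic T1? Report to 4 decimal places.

The Dirichlet prior is conjugate to the Multinomial likelihood: each posterior αⱼ = prior αⱼ + observed count nⱼ.
Posterior concentration: (30.1, 58.6, 101.7), total = 190.4.
E[θ_{T1}|data] = α_{T1}/Σα = 30.1/190.4 = 0.1581.

0.1581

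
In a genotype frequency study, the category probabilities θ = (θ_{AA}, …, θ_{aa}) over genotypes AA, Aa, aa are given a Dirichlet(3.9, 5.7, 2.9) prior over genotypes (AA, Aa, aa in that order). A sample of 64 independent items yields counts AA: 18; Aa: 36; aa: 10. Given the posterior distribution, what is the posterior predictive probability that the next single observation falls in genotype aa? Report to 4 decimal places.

The Dirichlet prior is conjugate to the Multinomial likelihood: each posterior αⱼ = prior αⱼ + observed count nⱼ.
Posterior concentration: (21.9, 41.7, 12.9), total = 76.5.
P(next = aa | data) = α_{aa}/Σα = 0.1686.

0.1686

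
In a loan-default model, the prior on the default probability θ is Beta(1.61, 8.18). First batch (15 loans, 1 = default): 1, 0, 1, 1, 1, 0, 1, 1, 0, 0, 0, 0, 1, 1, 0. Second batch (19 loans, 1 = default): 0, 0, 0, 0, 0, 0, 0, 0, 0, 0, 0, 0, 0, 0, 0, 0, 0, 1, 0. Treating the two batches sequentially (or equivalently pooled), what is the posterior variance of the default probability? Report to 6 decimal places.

The Beta prior is conjugate to a Binomial/Bernoulli likelihood; the update adds successes to α and failures to β.
After batch 1: Beta(1.61+8, 8.18+7) = Beta(9.61, 15.18).
After batch 2: Beta(9.61+1, 15.18+18) = Beta(10.61, 33.18).
Var = αβ/((α+β)²(α+β+1)) = 10.61·33.18/(43.79²·44.79) = 0.004099.

0.004099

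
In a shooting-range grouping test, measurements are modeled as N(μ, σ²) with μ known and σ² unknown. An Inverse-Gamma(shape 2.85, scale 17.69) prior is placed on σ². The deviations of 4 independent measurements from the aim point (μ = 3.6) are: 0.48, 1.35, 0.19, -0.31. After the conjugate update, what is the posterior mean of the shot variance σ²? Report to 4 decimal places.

4.8786

With known mean μ and an Inverse-Gamma(α, β) prior on σ², the Normal likelihood is conjugate: posterior is Inv-Gamma(α + n/2, β + Σ(xᵢ−μ)²/2).
Σ(xᵢ−μ)² = (0.48)² + (1.35)² + (0.19)² + (-0.31)² = 2.1851.
Posterior: Inv-Gamma(2.85 + 4/2, 17.69 + 2.1851/2) = Inv-Gamma(4.85, 18.78255).
E[σ²|data] = β/(α−1) = 18.78255/3.85 = 4.8786.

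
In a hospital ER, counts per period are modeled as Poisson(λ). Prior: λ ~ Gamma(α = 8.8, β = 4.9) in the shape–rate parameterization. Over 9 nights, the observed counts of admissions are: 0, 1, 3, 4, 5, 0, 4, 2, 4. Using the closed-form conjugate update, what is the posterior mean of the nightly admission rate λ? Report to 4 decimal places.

With a Gamma(shape α, rate β) prior, the Poisson likelihood is conjugate: the posterior is Gamma(α + ΣXᵢ, β + n).
Sum of counts S = 23 over n = 9 nights.
Posterior: Gamma(α+S, β+n) = Gamma(8.8+23, 4.9+9) = Gamma(31.8, 13.9).
Posterior mean = α/β = 31.8/13.9 = 2.2878.

2.2878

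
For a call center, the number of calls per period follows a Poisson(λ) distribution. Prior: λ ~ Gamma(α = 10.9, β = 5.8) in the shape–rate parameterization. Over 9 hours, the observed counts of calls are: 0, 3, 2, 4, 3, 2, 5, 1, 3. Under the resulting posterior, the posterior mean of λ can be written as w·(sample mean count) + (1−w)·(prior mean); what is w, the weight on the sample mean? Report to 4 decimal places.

With a Gamma(shape α, rate β) prior, the Poisson likelihood is conjugate: the posterior is Gamma(α + ΣXᵢ, β + n).
Posterior mean = (α₀+S)/(β₀+n) = [n/(β₀+n)]·(S/n) + [β₀/(β₀+n)]·(α₀/β₀), so only n and β₀ enter the weight.
Weight on data w = n/(β₀+n) = 9/(5.8+9) = 9/14.8 = 0.6081.

0.6081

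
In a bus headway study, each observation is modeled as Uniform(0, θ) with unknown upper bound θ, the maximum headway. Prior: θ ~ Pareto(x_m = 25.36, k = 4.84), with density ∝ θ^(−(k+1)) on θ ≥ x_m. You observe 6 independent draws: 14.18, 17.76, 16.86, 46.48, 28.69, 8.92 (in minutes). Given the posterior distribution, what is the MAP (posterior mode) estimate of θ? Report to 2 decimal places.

A Pareto(scale x_m, shape k) prior on the upper bound θ of Uniform(0, θ) is conjugate: posterior is Pareto(max(x_m, max xᵢ), k + n).
Sample maximum = 46.48; prior scale x_m = 25.36 → posterior scale = max = 46.48.
Posterior shape = 4.84 + 6 = 10.84.
The Pareto density is decreasing on [x_m, ∞), so the mode is x_m = 46.48.

46.48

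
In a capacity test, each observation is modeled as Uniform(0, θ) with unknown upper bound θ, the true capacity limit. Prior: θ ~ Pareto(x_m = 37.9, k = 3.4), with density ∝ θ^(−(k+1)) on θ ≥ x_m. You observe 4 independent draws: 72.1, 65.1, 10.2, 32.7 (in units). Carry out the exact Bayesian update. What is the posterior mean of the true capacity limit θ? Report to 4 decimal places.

A Pareto(scale x_m, shape k) prior on the upper bound θ of Uniform(0, θ) is conjugate: posterior is Pareto(max(x_m, max xᵢ), k + n).
Sample maximum = 72.1; prior scale x_m = 37.9 → posterior scale = max = 72.1.
Posterior shape = 3.4 + 4 = 7.4.
E[θ|data] = k·x_m/(k−1) = 7.4·72.1/6.4 = 83.3656.

83.3656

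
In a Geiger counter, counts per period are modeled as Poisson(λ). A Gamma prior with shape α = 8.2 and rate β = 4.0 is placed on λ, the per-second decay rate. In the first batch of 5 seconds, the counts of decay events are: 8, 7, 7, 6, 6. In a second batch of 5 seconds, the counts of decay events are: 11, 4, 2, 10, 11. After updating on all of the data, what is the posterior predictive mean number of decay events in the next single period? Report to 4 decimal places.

5.7286

With a Gamma(shape α, rate β) prior, the Poisson likelihood is conjugate: the posterior is Gamma(α + ΣXᵢ, β + n).
Batch 1: sum of counts S = 34 over n = 5 seconds.
After batch 1: Gamma(α+S, β+n) = Gamma(8.2+34, 4.0+5) = Gamma(42.2, 9.0).
Batch 2: sum of counts S = 38 over n = 5 seconds.
After batch 2: Gamma(α+S, β+n) = Gamma(42.2+38, 9.0+5) = Gamma(80.2, 14.0).
The predictive distribution for one future period is NegBinom with mean α/β = 5.7286.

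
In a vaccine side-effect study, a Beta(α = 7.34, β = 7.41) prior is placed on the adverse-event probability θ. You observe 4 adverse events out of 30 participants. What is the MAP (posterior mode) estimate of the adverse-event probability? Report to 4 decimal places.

0.2419

The Beta prior is conjugate to a Binomial/Bernoulli likelihood; the update adds successes to α and failures to β.
Posterior: Beta(α+k, β+n−k) = Beta(7.34+4, 7.41+26) = Beta(11.34, 33.41).
Mode of Beta(a,b) for a,b>1 is (a−1)/(a+b−2) = 10.34/42.75 = 0.2419.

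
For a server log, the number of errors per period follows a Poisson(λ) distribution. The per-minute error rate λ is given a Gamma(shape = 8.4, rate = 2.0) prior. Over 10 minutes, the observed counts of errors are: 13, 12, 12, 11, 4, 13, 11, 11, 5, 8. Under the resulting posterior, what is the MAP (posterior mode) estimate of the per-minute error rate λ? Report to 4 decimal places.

8.9500

With a Gamma(shape α, rate β) prior, the Poisson likelihood is conjugate: the posterior is Gamma(α + ΣXᵢ, β + n).
Sum of counts S = 100 over n = 10 minutes.
Posterior: Gamma(α+S, β+n) = Gamma(8.4+100, 2.0+10) = Gamma(108.4, 12.0).
Mode of Gamma(α,β) for α≥1 is (α−1)/β = 107.4/12.0 = 8.9500.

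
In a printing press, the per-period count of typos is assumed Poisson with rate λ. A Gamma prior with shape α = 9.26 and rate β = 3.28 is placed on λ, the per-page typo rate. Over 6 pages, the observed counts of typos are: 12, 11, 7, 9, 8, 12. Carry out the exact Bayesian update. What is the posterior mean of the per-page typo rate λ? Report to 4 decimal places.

7.3556

With a Gamma(shape α, rate β) prior, the Poisson likelihood is conjugate: the posterior is Gamma(α + ΣXᵢ, β + n).
Sum of counts S = 59 over n = 6 pages.
Posterior: Gamma(α+S, β+n) = Gamma(9.26+59, 3.28+6) = Gamma(68.26, 9.28).
Posterior mean = α/β = 68.26/9.28 = 7.3556.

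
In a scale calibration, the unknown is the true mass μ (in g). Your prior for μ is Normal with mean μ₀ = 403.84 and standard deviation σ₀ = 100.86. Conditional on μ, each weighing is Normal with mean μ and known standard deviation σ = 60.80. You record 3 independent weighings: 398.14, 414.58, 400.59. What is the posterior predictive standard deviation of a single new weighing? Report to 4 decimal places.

69.2512

For Normal data with known variance σ², a Normal(μ₀, σ₀²) prior on μ is conjugate. Posterior precision = 1/σ₀² + n/σ²; posterior mean is the precision-weighted average of μ₀ and x̄.
σ₀² = 100.86² = 10172.7396, σ² = 60.80² = 3696.64; σ² + n·σ₀² = 3696.64 + 3·10172.7396 = 34214.8588.
Posterior precision = 1/σ₀² + n/σ² = 1/10172.7396 + 3/3696.64 = (σ² + n·σ₀²)/(σ₀²σ²) = 34214.8588/(10172.7396·3696.64); posterior variance σₙ² = σ₀²σ²/(σ² + n·σ₀²) = 10172.7396·3696.64/34214.8588 = 1099.082604.
Predictive variance for one new observation = σₙ² + σ² = 10172.7396·3696.64/34214.8588 + 3696.64 = σ²·(σ₀² + 34214.8588)/34214.8588 = 3696.64·44387.5984/34214.8588 = 4795.722604; SD = √(3696.64·44387.5984/34214.8588) = 69.2512.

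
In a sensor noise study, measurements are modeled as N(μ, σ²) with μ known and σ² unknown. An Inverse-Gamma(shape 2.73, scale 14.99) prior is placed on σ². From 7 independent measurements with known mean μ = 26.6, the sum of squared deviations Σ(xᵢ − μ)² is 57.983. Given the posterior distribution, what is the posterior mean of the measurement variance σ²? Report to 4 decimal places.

8.4095

With known mean μ and an Inverse-Gamma(α, β) prior on σ², the Normal likelihood is conjugate: posterior is Inv-Gamma(α + n/2, β + Σ(xᵢ−μ)²/2).
Posterior: Inv-Gamma(2.73 + 7/2, 14.99 + 57.983/2) = Inv-Gamma(6.23, 43.9815).
E[σ²|data] = β/(α−1) = 43.9815/5.23 = 8.4095.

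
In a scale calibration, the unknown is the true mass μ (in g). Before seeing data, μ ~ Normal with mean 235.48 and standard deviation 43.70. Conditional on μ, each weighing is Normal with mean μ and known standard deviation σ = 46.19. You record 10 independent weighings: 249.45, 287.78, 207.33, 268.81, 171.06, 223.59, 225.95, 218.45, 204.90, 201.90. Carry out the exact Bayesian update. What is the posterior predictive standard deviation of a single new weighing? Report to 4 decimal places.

48.2227

For Normal data with known variance σ², a Normal(μ₀, σ₀²) prior on μ is conjugate. Posterior precision = 1/σ₀² + n/σ²; posterior mean is the precision-weighted average of μ₀ and x̄.
σ₀² = 43.70² = 1909.69, σ² = 46.19² = 2133.5161; σ² + n·σ₀² = 2133.5161 + 10·1909.69 = 21230.4161.
Posterior precision = 1/σ₀² + n/σ² = 1/1909.69 + 10/2133.5161 = (σ² + n·σ₀²)/(σ₀²σ²) = 21230.4161/(1909.69·2133.5161); posterior variance σₙ² = σ₀²σ²/(σ² + n·σ₀²) = 1909.69·2133.5161/21230.4161 = 191.911187.
Predictive variance for one new observation = σₙ² + σ² = 1909.69·2133.5161/21230.4161 + 2133.5161 = σ²·(σ₀² + 21230.4161)/21230.4161 = 2133.5161·23140.1061/21230.4161 = 2325.427287; SD = √(2133.5161·23140.1061/21230.4161) = 48.2227.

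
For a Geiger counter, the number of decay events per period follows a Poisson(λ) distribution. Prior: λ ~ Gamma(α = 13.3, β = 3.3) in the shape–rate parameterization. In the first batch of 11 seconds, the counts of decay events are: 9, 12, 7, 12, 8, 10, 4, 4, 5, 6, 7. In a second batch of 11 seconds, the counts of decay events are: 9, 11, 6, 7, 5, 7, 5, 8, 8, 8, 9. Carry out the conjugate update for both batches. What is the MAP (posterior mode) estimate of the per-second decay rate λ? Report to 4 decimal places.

With a Gamma(shape α, rate β) prior, the Poisson likelihood is conjugate: the posterior is Gamma(α + ΣXᵢ, β + n).
Batch 1: sum of counts S = 84 over n = 11 seconds.
After batch 1: Gamma(α+S, β+n) = Gamma(13.3+84, 3.3+11) = Gamma(97.3, 14.3).
Batch 2: sum of counts S = 83 over n = 11 seconds.
After batch 2: Gamma(α+S, β+n) = Gamma(97.3+83, 14.3+11) = Gamma(180.3, 25.3).
Mode of Gamma(α,β) for α≥1 is (α−1)/β = 179.3/25.3 = 7.0870.

7.0870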